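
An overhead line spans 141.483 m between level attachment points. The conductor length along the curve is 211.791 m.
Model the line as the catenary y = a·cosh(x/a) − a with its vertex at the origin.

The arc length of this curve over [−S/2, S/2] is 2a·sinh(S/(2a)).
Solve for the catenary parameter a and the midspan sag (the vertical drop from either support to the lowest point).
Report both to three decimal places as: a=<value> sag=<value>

a=43.729 sag=70.840

seed: a₀ = √(S³/(24(L−S))) = √(141.483³/(24·70.308)) = 40.968343
iter 1: u=1.726736  f(a)=+1.126e+01  f'(a)=-4.571e+00  a ← 40.968343 − (+1.126e+01/-4.571e+00) = 43.431173
iter 2: u=1.628819  f(a)=+1.095e+00  f'(a)=-3.721e+00  a ← 43.431173 − (+1.095e+00/-3.721e+00) = 43.725431
iter 3: u=1.617857  f(a)=+1.283e-02  f'(a)=-3.635e+00  a ← 43.725431 − (+1.283e-02/-3.635e+00) = 43.728960
iter 4: u=1.617727  f(a)=+1.805e-06  f'(a)=-3.634e+00  a ← 43.728960 − (+1.805e-06/-3.634e+00) = 43.728960
iter 5: u=1.617727  f(a)=+2.842e-14  f'(a)=-3.634e+00  a ← 43.728960 − (+2.842e-14/-3.634e+00) = 43.728960
converged: |Δa| < 1e-12 after 5 iterations
sag = a·(cosh(S/(2a)) − 1) = 43.728960·(cosh(1.617727) − 1) = 70.840141
T_max/T_min = cosh(S/(2a)) = 2.619982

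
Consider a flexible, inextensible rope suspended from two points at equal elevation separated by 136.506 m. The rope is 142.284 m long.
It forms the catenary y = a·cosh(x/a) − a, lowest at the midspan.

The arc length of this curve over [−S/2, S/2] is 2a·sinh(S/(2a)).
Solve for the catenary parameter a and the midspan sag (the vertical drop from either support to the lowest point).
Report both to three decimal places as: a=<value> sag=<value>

a=136.287 sag=17.451

seed: a₀ = √(S³/(24(L−S))) = √(136.506³/(24·5.778)) = 135.435720
iter 1: u=0.503951  f(a)=+7.382e-02  f'(a)=-8.751e-02  a ← 135.435720 − (+7.382e-02/-8.751e-02) = 136.279225
iter 2: u=0.500832  f(a)=+6.953e-04  f'(a)=-8.587e-02  a ← 136.279225 − (+6.953e-04/-8.587e-02) = 136.287323
iter 3: u=0.500802  f(a)=+6.299e-08  f'(a)=-8.585e-02  a ← 136.287323 − (+6.299e-08/-8.585e-02) = 136.287323
iter 4: u=0.500802  f(a)=+0.000e+00  f'(a)=-8.585e-02  a ← 136.287323 − (+0.000e+00/-8.585e-02) = 136.287323
converged: |Δa| < 1e-12 after 4 iterations
sag = a·(cosh(S/(2a)) − 1) = 136.287323·(cosh(0.500802) − 1) = 17.450826
T_max/T_min = cosh(S/(2a)) = 1.128044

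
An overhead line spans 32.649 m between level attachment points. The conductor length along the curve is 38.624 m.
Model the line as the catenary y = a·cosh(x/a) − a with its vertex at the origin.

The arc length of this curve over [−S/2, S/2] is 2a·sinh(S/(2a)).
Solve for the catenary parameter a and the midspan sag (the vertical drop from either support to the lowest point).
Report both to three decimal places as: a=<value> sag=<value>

seed: a₀ = √(S³/(24(L−S))) = √(32.649³/(24·5.975)) = 15.578665
iter 1: u=1.047875  f(a)=+3.367e-01  f'(a)=-8.547e-01  a ← 15.578665 − (+3.367e-01/-8.547e-01) = 15.972674
iter 2: u=1.022027  f(a)=+1.320e-02  f'(a)=-7.889e-01  a ← 15.972674 − (+1.320e-02/-7.889e-01) = 15.989405
iter 3: u=1.020957  f(a)=+2.211e-05  f'(a)=-7.862e-01  a ← 15.989405 − (+2.211e-05/-7.862e-01) = 15.989433
iter 4: u=1.020956  f(a)=+6.225e-11  f'(a)=-7.862e-01  a ← 15.989433 − (+6.225e-11/-7.862e-01) = 15.989433
iter 5: u=1.020956  f(a)=+0.000e+00  f'(a)=-7.862e-01  a ← 15.989433 − (+0.000e+00/-7.862e-01) = 15.989433
converged: |Δa| < 1e-12 after 5 iterations
sag = a·(cosh(S/(2a)) − 1) = 15.989433·(cosh(1.020956) − 1) = 9.082769
T_max/T_min = cosh(S/(2a)) = 1.568048

a=15.989 sag=9.083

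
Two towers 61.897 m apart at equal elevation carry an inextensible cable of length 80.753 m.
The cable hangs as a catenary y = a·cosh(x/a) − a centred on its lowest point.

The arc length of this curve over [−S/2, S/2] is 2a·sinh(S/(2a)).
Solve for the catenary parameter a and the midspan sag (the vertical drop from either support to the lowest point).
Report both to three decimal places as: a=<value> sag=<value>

a=23.872 sag=23.034

seed: a₀ = √(S³/(24(L−S))) = √(61.897³/(24·18.856)) = 22.891486
iter 1: u=1.351966  f(a)=+1.800e+00  f'(a)=-1.969e+00  a ← 22.891486 − (+1.800e+00/-1.969e+00) = 23.805809
iter 2: u=1.300040  f(a)=+1.135e-01  f'(a)=-1.728e+00  a ← 23.805809 − (+1.135e-01/-1.728e+00) = 23.871485
iter 3: u=1.296463  f(a)=+5.180e-04  f'(a)=-1.712e+00  a ← 23.871485 − (+5.180e-04/-1.712e+00) = 23.871787
iter 4: u=1.296447  f(a)=+1.090e-08  f'(a)=-1.712e+00  a ← 23.871787 − (+1.090e-08/-1.712e+00) = 23.871787
iter 5: u=1.296447  f(a)=+0.000e+00  f'(a)=-1.712e+00  a ← 23.871787 − (+0.000e+00/-1.712e+00) = 23.871787
converged: |Δa| < 1e-12 after 5 iterations
sag = a·(cosh(S/(2a)) − 1) = 23.871787·(cosh(1.296447) − 1) = 23.033692
T_max/T_min = cosh(S/(2a)) = 1.964892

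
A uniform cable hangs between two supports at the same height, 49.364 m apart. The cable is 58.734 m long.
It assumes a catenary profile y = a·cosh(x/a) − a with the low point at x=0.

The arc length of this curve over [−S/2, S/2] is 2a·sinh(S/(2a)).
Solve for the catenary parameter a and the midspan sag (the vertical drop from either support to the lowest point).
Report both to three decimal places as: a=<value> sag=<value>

seed: a₀ = √(S³/(24(L−S))) = √(49.364³/(24·9.370)) = 23.128108
iter 1: u=1.067186  f(a)=+5.483e-01  f'(a)=-9.064e-01  a ← 23.128108 − (+5.483e-01/-9.064e-01) = 23.733004
iter 2: u=1.039986  f(a)=+2.225e-02  f'(a)=-8.342e-01  a ← 23.733004 − (+2.225e-02/-8.342e-01) = 23.759672
iter 3: u=1.038819  f(a)=+4.005e-05  f'(a)=-8.312e-01  a ← 23.759672 − (+4.005e-05/-8.312e-01) = 23.759720
iter 4: u=1.038817  f(a)=+1.304e-10  f'(a)=-8.312e-01  a ← 23.759720 − (+1.304e-10/-8.312e-01) = 23.759720
iter 5: u=1.038817  f(a)=-7.105e-15  f'(a)=-8.312e-01  a ← 23.759720 − (-7.105e-15/-8.312e-01) = 23.759720
converged: |Δa| < 1e-12 after 5 iterations
sag = a·(cosh(S/(2a)) − 1) = 23.759720·(cosh(1.038817) − 1) = 14.015205
T_max/T_min = cosh(S/(2a)) = 1.589873

a=23.760 sag=14.015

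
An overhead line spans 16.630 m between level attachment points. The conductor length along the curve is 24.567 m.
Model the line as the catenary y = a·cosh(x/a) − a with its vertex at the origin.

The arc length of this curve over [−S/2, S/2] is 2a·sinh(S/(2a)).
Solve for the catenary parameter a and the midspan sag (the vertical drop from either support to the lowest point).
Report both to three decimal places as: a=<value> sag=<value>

seed: a₀ = √(S³/(24(L−S))) = √(16.630³/(24·7.937)) = 4.913654
iter 1: u=1.692223  f(a)=+1.217e+00  f'(a)=-4.256e+00  a ← 4.913654 − (+1.217e+00/-4.256e+00) = 5.199654
iter 2: u=1.599145  f(a)=+1.144e-01  f'(a)=-3.490e+00  a ← 5.199654 − (+1.144e-01/-3.490e+00) = 5.232417
iter 3: u=1.589132  f(a)=+1.241e-03  f'(a)=-3.415e+00  a ← 5.232417 − (+1.241e-03/-3.415e+00) = 5.232780
iter 4: u=1.589021  f(a)=+1.495e-07  f'(a)=-3.414e+00  a ← 5.232780 − (+1.495e-07/-3.414e+00) = 5.232780
iter 5: u=1.589021  f(a)=+0.000e+00  f'(a)=-3.414e+00  a ← 5.232780 − (+0.000e+00/-3.414e+00) = 5.232780
converged: |Δa| < 1e-12 after 5 iterations
sag = a·(cosh(S/(2a)) − 1) = 5.232780·(cosh(1.589021) − 1) = 8.118862
T_max/T_min = cosh(S/(2a)) = 2.551539

a=5.233 sag=8.119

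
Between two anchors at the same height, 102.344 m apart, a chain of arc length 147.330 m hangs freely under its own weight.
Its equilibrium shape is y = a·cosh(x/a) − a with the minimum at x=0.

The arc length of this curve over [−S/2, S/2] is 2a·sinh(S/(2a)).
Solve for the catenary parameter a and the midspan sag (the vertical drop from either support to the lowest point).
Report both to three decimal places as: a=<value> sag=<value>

a=33.408 sag=47.479

seed: a₀ = √(S³/(24(L−S))) = √(102.344³/(24·44.986)) = 31.510063
iter 1: u=1.623989  f(a)=+6.319e+00  f'(a)=-3.683e+00  a ← 31.510063 − (+6.319e+00/-3.683e+00) = 33.225739
iter 2: u=1.540131  f(a)=+5.528e-01  f'(a)=-3.064e+00  a ← 33.225739 − (+5.528e-01/-3.064e+00) = 33.406129
iter 3: u=1.531815  f(a)=+5.126e-03  f'(a)=-3.008e+00  a ← 33.406129 − (+5.126e-03/-3.008e+00) = 33.407834
iter 4: u=1.531737  f(a)=+4.499e-07  f'(a)=-3.007e+00  a ← 33.407834 − (+4.499e-07/-3.007e+00) = 33.407834
iter 5: u=1.531737  f(a)=+0.000e+00  f'(a)=-3.007e+00  a ← 33.407834 − (+0.000e+00/-3.007e+00) = 33.407834
converged: |Δa| < 1e-12 after 5 iterations
sag = a·(cosh(S/(2a)) − 1) = 33.407834·(cosh(1.531737) − 1) = 47.478602
T_max/T_min = cosh(S/(2a)) = 2.421182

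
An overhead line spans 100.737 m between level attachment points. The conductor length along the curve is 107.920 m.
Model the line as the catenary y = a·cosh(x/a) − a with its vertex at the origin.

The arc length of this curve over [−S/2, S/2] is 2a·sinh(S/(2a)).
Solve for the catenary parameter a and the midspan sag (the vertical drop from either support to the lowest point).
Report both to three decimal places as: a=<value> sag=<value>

a=77.816 sag=16.878

seed: a₀ = √(S³/(24(L−S))) = √(100.737³/(24·7.183)) = 77.006071
iter 1: u=0.654085  f(a)=+1.552e-01  f'(a)=-1.947e-01  a ← 77.006071 − (+1.552e-01/-1.947e-01) = 77.803501
iter 2: u=0.647381  f(a)=+2.444e-03  f'(a)=-1.886e-01  a ← 77.803501 − (+2.444e-03/-1.886e-01) = 77.816462
iter 3: u=0.647273  f(a)=+6.275e-07  f'(a)=-1.885e-01  a ← 77.816462 − (+6.275e-07/-1.885e-01) = 77.816466
iter 4: u=0.647273  f(a)=+1.421e-14  f'(a)=-1.885e-01  a ← 77.816466 − (+1.421e-14/-1.885e-01) = 77.816466
converged: |Δa| < 1e-12 after 4 iterations
sag = a·(cosh(S/(2a)) − 1) = 77.816466·(cosh(0.647273) − 1) = 16.878222
T_max/T_min = cosh(S/(2a)) = 1.216898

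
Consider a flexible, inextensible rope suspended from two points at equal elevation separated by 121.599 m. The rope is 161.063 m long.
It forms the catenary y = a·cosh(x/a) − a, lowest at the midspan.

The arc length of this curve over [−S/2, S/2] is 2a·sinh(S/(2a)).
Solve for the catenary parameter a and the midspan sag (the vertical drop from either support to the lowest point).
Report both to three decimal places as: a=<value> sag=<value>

a=45.550 sag=46.971

seed: a₀ = √(S³/(24(L−S))) = √(121.599³/(24·39.464)) = 43.570128
iter 1: u=1.395440  f(a)=+4.025e+00  f'(a)=-2.190e+00  a ← 43.570128 − (+4.025e+00/-2.190e+00) = 45.408445
iter 2: u=1.338947  f(a)=+2.688e-01  f'(a)=-1.906e+00  a ← 45.408445 − (+2.688e-01/-1.906e+00) = 45.549449
iter 3: u=1.334802  f(a)=+1.388e-03  f'(a)=-1.887e+00  a ← 45.549449 − (+1.388e-03/-1.887e+00) = 45.550185
iter 4: u=1.334781  f(a)=+3.743e-08  f'(a)=-1.886e+00  a ← 45.550185 − (+3.743e-08/-1.886e+00) = 45.550185
iter 5: u=1.334781  f(a)=+2.842e-14  f'(a)=-1.886e+00  a ← 45.550185 − (+2.842e-14/-1.886e+00) = 45.550185
converged: |Δa| < 1e-12 after 5 iterations
sag = a·(cosh(S/(2a)) − 1) = 45.550185·(cosh(1.334781) − 1) = 46.970850
T_max/T_min = cosh(S/(2a)) = 2.031189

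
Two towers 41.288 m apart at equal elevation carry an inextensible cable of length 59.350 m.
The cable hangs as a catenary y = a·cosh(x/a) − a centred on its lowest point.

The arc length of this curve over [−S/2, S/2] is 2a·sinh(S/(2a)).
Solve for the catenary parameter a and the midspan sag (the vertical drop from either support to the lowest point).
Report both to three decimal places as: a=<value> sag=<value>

a=13.506 sag=19.098

seed: a₀ = √(S³/(24(L−S))) = √(41.288³/(24·18.062)) = 12.742282
iter 1: u=1.620118  f(a)=+2.524e+00  f'(a)=-3.652e+00  a ← 12.742282 − (+2.524e+00/-3.652e+00) = 13.433377
iter 2: u=1.536769  f(a)=+2.199e-01  f'(a)=-3.041e+00  a ← 13.433377 − (+2.199e-01/-3.041e+00) = 13.505681
iter 3: u=1.528542  f(a)=+2.021e-03  f'(a)=-2.986e+00  a ← 13.505681 − (+2.021e-03/-2.986e+00) = 13.506357
iter 4: u=1.528465  f(a)=+1.741e-07  f'(a)=-2.985e+00  a ← 13.506357 − (+1.741e-07/-2.985e+00) = 13.506358
iter 5: u=1.528465  f(a)=+7.105e-15  f'(a)=-2.985e+00  a ← 13.506358 − (+7.105e-15/-2.985e+00) = 13.506358
converged: |Δa| < 1e-12 after 5 iterations
sag = a·(cosh(S/(2a)) − 1) = 13.506358·(cosh(1.528465) − 1) = 19.097742
T_max/T_min = cosh(S/(2a)) = 2.413982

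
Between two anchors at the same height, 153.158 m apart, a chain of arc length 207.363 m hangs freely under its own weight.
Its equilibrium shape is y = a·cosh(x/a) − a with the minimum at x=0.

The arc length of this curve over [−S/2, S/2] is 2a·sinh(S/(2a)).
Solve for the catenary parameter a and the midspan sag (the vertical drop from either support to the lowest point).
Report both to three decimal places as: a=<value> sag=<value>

seed: a₀ = √(S³/(24(L−S))) = √(153.158³/(24·54.205)) = 52.551393
iter 1: u=1.457221  f(a)=+6.055e+00  f'(a)=-2.536e+00  a ← 52.551393 − (+6.055e+00/-2.536e+00) = 54.939401
iter 2: u=1.393881  f(a)=+4.372e-01  f'(a)=-2.181e+00  a ← 54.939401 − (+4.372e-01/-2.181e+00) = 55.139806
iter 3: u=1.388815  f(a)=+2.671e-03  f'(a)=-2.155e+00  a ← 55.139806 − (+2.671e-03/-2.155e+00) = 55.141046
iter 4: u=1.388784  f(a)=+1.011e-07  f'(a)=-2.155e+00  a ← 55.141046 − (+1.011e-07/-2.155e+00) = 55.141046
iter 5: u=1.388784  f(a)=-2.842e-14  f'(a)=-2.155e+00  a ← 55.141046 − (-2.842e-14/-2.155e+00) = 55.141046
converged: |Δa| < 1e-12 after 5 iterations
sag = a·(cosh(S/(2a)) − 1) = 55.141046·(cosh(1.388784) − 1) = 62.291439
T_max/T_min = cosh(S/(2a)) = 2.129675

a=55.141 sag=62.291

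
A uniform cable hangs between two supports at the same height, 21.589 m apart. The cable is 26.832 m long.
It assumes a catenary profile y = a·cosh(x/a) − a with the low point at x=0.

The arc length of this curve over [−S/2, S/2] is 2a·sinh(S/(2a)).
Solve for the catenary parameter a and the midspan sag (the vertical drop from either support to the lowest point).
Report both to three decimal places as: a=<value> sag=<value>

seed: a₀ = √(S³/(24(L−S))) = √(21.589³/(24·5.243)) = 8.942382
iter 1: u=1.207117  f(a)=+3.955e-01  f'(a)=-1.353e+00  a ← 8.942382 − (+3.955e-01/-1.353e+00) = 9.234786
iter 2: u=1.168895  f(a)=+2.023e-02  f'(a)=-1.217e+00  a ← 9.234786 − (+2.023e-02/-1.217e+00) = 9.251401
iter 3: u=1.166796  f(a)=+5.922e-05  f'(a)=-1.210e+00  a ← 9.251401 − (+5.922e-05/-1.210e+00) = 9.251450
iter 4: u=1.166790  f(a)=+5.109e-10  f'(a)=-1.210e+00  a ← 9.251450 − (+5.109e-10/-1.210e+00) = 9.251450
iter 5: u=1.166790  f(a)=+7.105e-15  f'(a)=-1.210e+00  a ← 9.251450 − (+7.105e-15/-1.210e+00) = 9.251450
converged: |Δa| < 1e-12 after 5 iterations
sag = a·(cosh(S/(2a)) − 1) = 9.251450·(cosh(1.166790) − 1) = 7.045126
T_max/T_min = cosh(S/(2a)) = 1.761516

a=9.251 sag=7.045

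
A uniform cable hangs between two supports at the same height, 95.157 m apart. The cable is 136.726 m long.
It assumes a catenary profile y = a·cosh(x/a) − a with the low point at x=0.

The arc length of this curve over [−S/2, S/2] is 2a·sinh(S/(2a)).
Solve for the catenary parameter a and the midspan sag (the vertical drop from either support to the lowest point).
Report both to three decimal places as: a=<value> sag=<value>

seed: a₀ = √(S³/(24(L−S))) = √(95.157³/(24·41.569)) = 29.388045
iter 1: u=1.618975  f(a)=+5.800e+00  f'(a)=-3.643e+00  a ← 29.388045 − (+5.800e+00/-3.643e+00) = 30.980105
iter 2: u=1.535776  f(a)=+5.047e-01  f'(a)=-3.035e+00  a ← 30.980105 − (+5.047e-01/-3.035e+00) = 31.146424
iter 3: u=1.527575  f(a)=+4.626e-03  f'(a)=-2.979e+00  a ← 31.146424 − (+4.626e-03/-2.979e+00) = 31.147976
iter 4: u=1.527499  f(a)=+3.964e-07  f'(a)=-2.979e+00  a ← 31.147976 − (+3.964e-07/-2.979e+00) = 31.147977
iter 5: u=1.527499  f(a)=-2.842e-14  f'(a)=-2.979e+00  a ← 31.147977 − (-2.842e-14/-2.979e+00) = 31.147977
converged: |Δa| < 1e-12 after 5 iterations
sag = a·(cosh(S/(2a)) − 1) = 31.147977·(cosh(1.527499) − 1) = 43.976561
T_max/T_min = cosh(S/(2a)) = 2.411859

a=31.148 sag=43.977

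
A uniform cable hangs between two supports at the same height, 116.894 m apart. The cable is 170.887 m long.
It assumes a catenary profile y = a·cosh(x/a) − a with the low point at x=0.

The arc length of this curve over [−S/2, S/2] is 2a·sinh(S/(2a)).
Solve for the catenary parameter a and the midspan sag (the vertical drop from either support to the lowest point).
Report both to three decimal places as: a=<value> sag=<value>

seed: a₀ = √(S³/(24(L−S))) = √(116.894³/(24·53.993)) = 35.108638
iter 1: u=1.664747  f(a)=+7.995e+00  f'(a)=-4.017e+00  a ← 35.108638 − (+7.995e+00/-4.017e+00) = 37.098904
iter 2: u=1.575437  f(a)=+7.302e-01  f'(a)=-3.314e+00  a ← 37.098904 − (+7.302e-01/-3.314e+00) = 37.319256
iter 3: u=1.566135  f(a)=+7.444e-03  f'(a)=-3.247e+00  a ← 37.319256 − (+7.444e-03/-3.247e+00) = 37.321549
iter 4: u=1.566039  f(a)=+7.910e-07  f'(a)=-3.246e+00  a ← 37.321549 − (+7.910e-07/-3.246e+00) = 37.321549
iter 5: u=1.566039  f(a)=+2.842e-14  f'(a)=-3.246e+00  a ← 37.321549 − (+2.842e-14/-3.246e+00) = 37.321549
converged: |Δa| < 1e-12 after 5 iterations
sag = a·(cosh(S/(2a)) − 1) = 37.321549·(cosh(1.566039) − 1) = 55.917336
T_max/T_min = cosh(S/(2a)) = 2.498259

a=37.322 sag=55.917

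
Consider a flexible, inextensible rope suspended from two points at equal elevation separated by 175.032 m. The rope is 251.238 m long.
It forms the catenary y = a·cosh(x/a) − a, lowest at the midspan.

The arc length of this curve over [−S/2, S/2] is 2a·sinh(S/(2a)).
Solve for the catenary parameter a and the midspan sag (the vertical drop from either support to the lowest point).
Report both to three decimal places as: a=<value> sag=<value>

a=57.380 sag=80.724

seed: a₀ = √(S³/(24(L−S))) = √(175.032³/(24·76.206)) = 54.147197
iter 1: u=1.616261  f(a)=+1.060e+01  f'(a)=-3.622e+00  a ← 54.147197 − (+1.060e+01/-3.622e+00) = 57.072505
iter 2: u=1.533418  f(a)=+9.193e-01  f'(a)=-3.019e+00  a ← 57.072505 − (+9.193e-01/-3.019e+00) = 57.377038
iter 3: u=1.525279  f(a)=+8.371e-03  f'(a)=-2.964e+00  a ← 57.377038 − (+8.371e-03/-2.964e+00) = 57.379863
iter 4: u=1.525204  f(a)=+7.081e-07  f'(a)=-2.963e+00  a ← 57.379863 − (+7.081e-07/-2.963e+00) = 57.379863
iter 5: u=1.525204  f(a)=+5.684e-14  f'(a)=-2.963e+00  a ← 57.379863 − (+5.684e-14/-2.963e+00) = 57.379863
converged: |Δa| < 1e-12 after 5 iterations
sag = a·(cosh(S/(2a)) − 1) = 57.379863·(cosh(1.525204) − 1) = 80.723656
T_max/T_min = cosh(S/(2a)) = 2.406829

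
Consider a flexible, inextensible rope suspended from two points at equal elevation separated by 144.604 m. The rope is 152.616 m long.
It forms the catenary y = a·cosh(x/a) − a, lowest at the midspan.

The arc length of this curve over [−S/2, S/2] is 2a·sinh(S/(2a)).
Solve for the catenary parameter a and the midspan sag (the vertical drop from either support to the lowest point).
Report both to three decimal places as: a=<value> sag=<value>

a=126.428 sag=21.244

seed: a₀ = √(S³/(24(L−S))) = √(144.604³/(24·8.012)) = 125.399085
iter 1: u=0.576575  f(a)=+1.342e-01  f'(a)=-1.321e-01  a ← 125.399085 − (+1.342e-01/-1.321e-01) = 126.415372
iter 2: u=0.571940  f(a)=+1.649e-03  f'(a)=-1.289e-01  a ← 126.415372 − (+1.649e-03/-1.289e-01) = 126.428172
iter 3: u=0.571882  f(a)=+2.559e-07  f'(a)=-1.288e-01  a ← 126.428172 − (+2.559e-07/-1.288e-01) = 126.428174
iter 4: u=0.571882  f(a)=+2.842e-14  f'(a)=-1.288e-01  a ← 126.428174 − (+2.842e-14/-1.288e-01) = 126.428174
converged: |Δa| < 1e-12 after 4 iterations
sag = a·(cosh(S/(2a)) − 1) = 126.428174·(cosh(0.571882) − 1) = 21.243740
T_max/T_min = cosh(S/(2a)) = 1.168030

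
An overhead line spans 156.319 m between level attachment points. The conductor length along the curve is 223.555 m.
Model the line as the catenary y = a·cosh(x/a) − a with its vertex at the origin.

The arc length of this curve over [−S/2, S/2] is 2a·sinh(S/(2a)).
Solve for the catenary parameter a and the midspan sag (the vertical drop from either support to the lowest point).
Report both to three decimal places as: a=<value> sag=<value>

seed: a₀ = √(S³/(24(L−S))) = √(156.319³/(24·67.236)) = 48.653165
iter 1: u=1.606463  f(a)=+9.229e+00  f'(a)=-3.546e+00  a ← 48.653165 − (+9.229e+00/-3.546e+00) = 51.255573
iter 2: u=1.524898  f(a)=+7.922e-01  f'(a)=-2.961e+00  a ← 51.255573 − (+7.922e-01/-2.961e+00) = 51.523082
iter 3: u=1.516980  f(a)=+7.048e-03  f'(a)=-2.909e+00  a ← 51.523082 − (+7.048e-03/-2.909e+00) = 51.525505
iter 4: u=1.516909  f(a)=+5.688e-07  f'(a)=-2.908e+00  a ← 51.525505 − (+5.688e-07/-2.908e+00) = 51.525505
iter 5: u=1.516909  f(a)=+2.842e-14  f'(a)=-2.908e+00  a ← 51.525505 − (+2.842e-14/-2.908e+00) = 51.525505
converged: |Δa| < 1e-12 after 5 iterations
sag = a·(cosh(S/(2a)) − 1) = 51.525505·(cosh(1.516909) − 1) = 71.556123
T_max/T_min = cosh(S/(2a)) = 2.388751

a=51.526 sag=71.556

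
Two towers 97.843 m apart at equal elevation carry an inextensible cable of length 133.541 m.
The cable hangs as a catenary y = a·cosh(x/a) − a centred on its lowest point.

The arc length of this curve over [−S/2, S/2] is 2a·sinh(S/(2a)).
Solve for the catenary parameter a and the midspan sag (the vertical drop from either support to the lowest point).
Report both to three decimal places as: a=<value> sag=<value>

a=34.741 sag=40.527

seed: a₀ = √(S³/(24(L−S))) = √(97.843³/(24·35.698)) = 33.064890
iter 1: u=1.479560  f(a)=+4.117e+00  f'(a)=-2.670e+00  a ← 33.064890 − (+4.117e+00/-2.670e+00) = 34.606690
iter 2: u=1.413643  f(a)=+3.055e-01  f'(a)=-2.288e+00  a ← 34.606690 − (+3.055e-01/-2.288e+00) = 34.740236
iter 3: u=1.408209  f(a)=+1.980e-03  f'(a)=-2.258e+00  a ← 34.740236 − (+1.980e-03/-2.258e+00) = 34.741113
iter 4: u=1.408173  f(a)=+8.435e-08  f'(a)=-2.258e+00  a ← 34.741113 − (+8.435e-08/-2.258e+00) = 34.741113
iter 5: u=1.408173  f(a)=+0.000e+00  f'(a)=-2.258e+00  a ← 34.741113 − (+0.000e+00/-2.258e+00) = 34.741113
converged: |Δa| < 1e-12 after 5 iterations
sag = a·(cosh(S/(2a)) − 1) = 34.741113·(cosh(1.408173) − 1) = 40.526706
T_max/T_min = cosh(S/(2a)) = 2.166534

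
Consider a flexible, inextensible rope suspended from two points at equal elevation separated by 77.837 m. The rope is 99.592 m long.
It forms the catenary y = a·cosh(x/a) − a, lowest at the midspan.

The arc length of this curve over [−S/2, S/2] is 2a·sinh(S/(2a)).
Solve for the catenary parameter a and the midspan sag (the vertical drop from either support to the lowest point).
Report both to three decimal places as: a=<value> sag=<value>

seed: a₀ = √(S³/(24(L−S))) = √(77.837³/(24·21.755)) = 30.053425
iter 1: u=1.294977  f(a)=+1.899e+00  f'(a)=-1.706e+00  a ← 30.053425 − (+1.899e+00/-1.706e+00) = 31.166665
iter 2: u=1.248722  f(a)=+1.106e-01  f'(a)=-1.512e+00  a ← 31.166665 − (+1.106e-01/-1.512e+00) = 31.239805
iter 3: u=1.245798  f(a)=+4.266e-04  f'(a)=-1.500e+00  a ← 31.239805 − (+4.266e-04/-1.500e+00) = 31.240089
iter 4: u=1.245787  f(a)=+6.401e-09  f'(a)=-1.500e+00  a ← 31.240089 − (+6.401e-09/-1.500e+00) = 31.240089
iter 5: u=1.245787  f(a)=+0.000e+00  f'(a)=-1.500e+00  a ← 31.240089 − (+0.000e+00/-1.500e+00) = 31.240089
converged: |Δa| < 1e-12 after 5 iterations
sag = a·(cosh(S/(2a)) − 1) = 31.240089·(cosh(1.245787) − 1) = 27.544133
T_max/T_min = cosh(S/(2a)) = 1.881692

a=31.240 sag=27.544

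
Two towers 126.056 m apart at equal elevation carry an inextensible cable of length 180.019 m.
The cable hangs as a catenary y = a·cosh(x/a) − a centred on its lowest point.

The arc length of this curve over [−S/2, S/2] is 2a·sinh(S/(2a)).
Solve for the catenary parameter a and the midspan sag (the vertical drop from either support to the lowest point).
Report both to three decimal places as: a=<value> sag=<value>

seed: a₀ = √(S³/(24(L−S))) = √(126.056³/(24·53.963)) = 39.327073
iter 1: u=1.602662  f(a)=+7.370e+00  f'(a)=-3.517e+00  a ← 39.327073 − (+7.370e+00/-3.517e+00) = 41.422467
iter 2: u=1.521590  f(a)=+6.300e-01  f'(a)=-2.939e+00  a ← 41.422467 − (+6.300e-01/-2.939e+00) = 41.636799
iter 3: u=1.513757  f(a)=+5.554e-03  f'(a)=-2.888e+00  a ← 41.636799 − (+5.554e-03/-2.888e+00) = 41.638722
iter 4: u=1.513687  f(a)=+4.401e-07  f'(a)=-2.887e+00  a ← 41.638722 − (+4.401e-07/-2.887e+00) = 41.638722
iter 5: u=1.513687  f(a)=-2.842e-14  f'(a)=-2.887e+00  a ← 41.638722 − (-2.842e-14/-2.887e+00) = 41.638722
converged: |Δa| < 1e-12 after 5 iterations
sag = a·(cosh(S/(2a)) − 1) = 41.638722·(cosh(1.513687) − 1) = 57.535333
T_max/T_min = cosh(S/(2a)) = 2.381775

a=41.639 sag=57.535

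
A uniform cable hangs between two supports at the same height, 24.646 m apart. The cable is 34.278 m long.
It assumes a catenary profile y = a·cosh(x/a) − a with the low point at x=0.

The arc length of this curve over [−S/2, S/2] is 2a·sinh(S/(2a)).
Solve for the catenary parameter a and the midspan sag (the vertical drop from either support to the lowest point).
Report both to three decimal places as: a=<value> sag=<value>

seed: a₀ = √(S³/(24(L−S))) = √(24.646³/(24·9.632)) = 8.047404
iter 1: u=1.531301  f(a)=+1.194e+00  f'(a)=-3.004e+00  a ← 8.047404 − (+1.194e+00/-3.004e+00) = 8.444989
iter 2: u=1.459208  f(a)=+9.422e-02  f'(a)=-2.547e+00  a ← 8.444989 − (+9.422e-02/-2.547e+00) = 8.481979
iter 3: u=1.452845  f(a)=+6.973e-04  f'(a)=-2.510e+00  a ← 8.481979 − (+6.973e-04/-2.510e+00) = 8.482257
iter 4: u=1.452797  f(a)=+3.882e-08  f'(a)=-2.509e+00  a ← 8.482257 − (+3.882e-08/-2.509e+00) = 8.482257
iter 5: u=1.452797  f(a)=+0.000e+00  f'(a)=-2.509e+00  a ← 8.482257 − (+0.000e+00/-2.509e+00) = 8.482257
converged: |Δa| < 1e-12 after 5 iterations
sag = a·(cosh(S/(2a)) − 1) = 8.482257·(cosh(1.452797) − 1) = 10.640871
T_max/T_min = cosh(S/(2a)) = 2.254486

a=8.482 sag=10.641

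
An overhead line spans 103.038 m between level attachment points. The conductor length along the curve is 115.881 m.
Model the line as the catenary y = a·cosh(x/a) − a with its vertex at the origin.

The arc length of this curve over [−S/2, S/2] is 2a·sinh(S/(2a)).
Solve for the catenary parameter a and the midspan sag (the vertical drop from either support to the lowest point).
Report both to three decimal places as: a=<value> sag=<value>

seed: a₀ = √(S³/(24(L−S))) = √(103.038³/(24·12.843)) = 59.574070
iter 1: u=0.864789  f(a)=+4.889e-01  f'(a)=-4.643e-01  a ← 59.574070 − (+4.889e-01/-4.643e-01) = 60.627055
iter 2: u=0.849769  f(a)=+1.326e-02  f'(a)=-4.394e-01  a ← 60.627055 − (+1.326e-02/-4.394e-01) = 60.657240
iter 3: u=0.849346  f(a)=+1.036e-05  f'(a)=-4.387e-01  a ← 60.657240 − (+1.036e-05/-4.387e-01) = 60.657263
iter 4: u=0.849346  f(a)=+6.338e-12  f'(a)=-4.387e-01  a ← 60.657263 − (+6.338e-12/-4.387e-01) = 60.657263
converged: |Δa| < 1e-12 after 4 iterations
sag = a·(cosh(S/(2a)) − 1) = 60.657263·(cosh(0.849346) − 1) = 23.226019
T_max/T_min = cosh(S/(2a)) = 1.382906

a=60.657 sag=23.226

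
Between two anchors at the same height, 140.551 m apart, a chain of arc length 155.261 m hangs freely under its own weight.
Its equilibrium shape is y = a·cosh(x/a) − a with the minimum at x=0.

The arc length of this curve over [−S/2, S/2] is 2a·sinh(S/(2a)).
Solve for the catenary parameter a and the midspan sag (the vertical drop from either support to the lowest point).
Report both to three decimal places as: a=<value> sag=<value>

seed: a₀ = √(S³/(24(L−S))) = √(140.551³/(24·14.710)) = 88.682709
iter 1: u=0.792437  f(a)=+4.688e-01  f'(a)=-3.530e-01  a ← 88.682709 − (+4.688e-01/-3.530e-01) = 90.010650
iter 2: u=0.780747  f(a)=+1.074e-02  f'(a)=-3.370e-01  a ← 90.010650 − (+1.074e-02/-3.370e-01) = 90.042510
iter 3: u=0.780470  f(a)=+5.926e-06  f'(a)=-3.367e-01  a ← 90.042510 − (+5.926e-06/-3.367e-01) = 90.042527
iter 4: u=0.780470  f(a)=+1.791e-12  f'(a)=-3.367e-01  a ← 90.042527 − (+1.791e-12/-3.367e-01) = 90.042527
converged: |Δa| < 1e-12 after 4 iterations
sag = a·(cosh(S/(2a)) − 1) = 90.042527·(cosh(0.780470) − 1) = 28.844609
T_max/T_min = cosh(S/(2a)) = 1.320344

a=90.043 sag=28.845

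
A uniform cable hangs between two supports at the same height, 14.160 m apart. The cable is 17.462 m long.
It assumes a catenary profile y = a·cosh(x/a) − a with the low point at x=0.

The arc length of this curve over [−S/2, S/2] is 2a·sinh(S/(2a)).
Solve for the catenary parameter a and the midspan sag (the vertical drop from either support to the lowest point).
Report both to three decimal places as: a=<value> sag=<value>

a=6.185 sag=4.515

seed: a₀ = √(S³/(24(L−S))) = √(14.160³/(24·3.302)) = 5.985504
iter 1: u=1.182858  f(a)=+2.388e-01  f'(a)=-1.266e+00  a ← 5.985504 − (+2.388e-01/-1.266e+00) = 6.174223
iter 2: u=1.146703  f(a)=+1.176e-02  f'(a)=-1.144e+00  a ← 6.174223 − (+1.176e-02/-1.144e+00) = 6.184506
iter 3: u=1.144796  f(a)=+3.179e-05  f'(a)=-1.138e+00  a ← 6.184506 − (+3.179e-05/-1.138e+00) = 6.184534
iter 4: u=1.144791  f(a)=+2.336e-10  f'(a)=-1.138e+00  a ← 6.184534 − (+2.336e-10/-1.138e+00) = 6.184534
iter 5: u=1.144791  f(a)=+0.000e+00  f'(a)=-1.138e+00  a ← 6.184534 − (+0.000e+00/-1.138e+00) = 6.184534
converged: |Δa| < 1e-12 after 5 iterations
sag = a·(cosh(S/(2a)) − 1) = 6.184534·(cosh(1.144791) − 1) = 4.514944
T_max/T_min = cosh(S/(2a)) = 1.730038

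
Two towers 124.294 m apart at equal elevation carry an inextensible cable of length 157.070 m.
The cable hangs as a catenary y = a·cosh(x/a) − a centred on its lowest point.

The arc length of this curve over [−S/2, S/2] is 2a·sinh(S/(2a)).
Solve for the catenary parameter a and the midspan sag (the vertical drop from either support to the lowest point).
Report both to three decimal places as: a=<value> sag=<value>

seed: a₀ = √(S³/(24(L−S))) = √(124.294³/(24·32.776)) = 49.407360
iter 1: u=1.257849  f(a)=+2.693e+00  f'(a)=-1.549e+00  a ← 49.407360 − (+2.693e+00/-1.549e+00) = 51.145844
iter 2: u=1.215094  f(a)=+1.487e-01  f'(a)=-1.382e+00  a ← 51.145844 − (+1.487e-01/-1.382e+00) = 51.253392
iter 3: u=1.212544  f(a)=+5.116e-04  f'(a)=-1.373e+00  a ← 51.253392 − (+5.116e-04/-1.373e+00) = 51.253765
iter 4: u=1.212535  f(a)=+6.106e-09  f'(a)=-1.373e+00  a ← 51.253765 − (+6.106e-09/-1.373e+00) = 51.253765
iter 5: u=1.212535  f(a)=+2.842e-14  f'(a)=-1.373e+00  a ← 51.253765 − (+2.842e-14/-1.373e+00) = 51.253765
converged: |Δa| < 1e-12 after 5 iterations
sag = a·(cosh(S/(2a)) − 1) = 51.253765·(cosh(1.212535) − 1) = 42.526268
T_max/T_min = cosh(S/(2a)) = 1.829720

a=51.254 sag=42.526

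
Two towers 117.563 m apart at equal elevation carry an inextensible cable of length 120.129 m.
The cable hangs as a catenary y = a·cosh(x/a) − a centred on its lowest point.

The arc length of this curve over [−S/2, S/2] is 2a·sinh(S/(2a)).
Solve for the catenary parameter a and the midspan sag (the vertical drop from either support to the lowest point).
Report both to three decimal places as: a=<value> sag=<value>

a=162.961 sag=10.717

seed: a₀ = √(S³/(24(L−S))) = √(117.563³/(24·2.566)) = 162.432169
iter 1: u=0.361883  f(a)=+1.685e-02  f'(a)=-3.201e-02  a ← 162.432169 − (+1.685e-02/-3.201e-02) = 162.958703
iter 2: u=0.360714  f(a)=+8.231e-05  f'(a)=-3.170e-02  a ← 162.958703 − (+8.231e-05/-3.170e-02) = 162.961300
iter 3: u=0.360708  f(a)=+1.984e-09  f'(a)=-3.170e-02  a ← 162.961300 − (+1.984e-09/-3.170e-02) = 162.961300
iter 4: u=0.360708  f(a)=+0.000e+00  f'(a)=-3.170e-02  a ← 162.961300 − (+0.000e+00/-3.170e-02) = 162.961300
converged: |Δa| < 1e-12 after 4 iterations
sag = a·(cosh(S/(2a)) − 1) = 162.961300·(cosh(0.360708) − 1) = 10.716935
T_max/T_min = cosh(S/(2a)) = 1.065764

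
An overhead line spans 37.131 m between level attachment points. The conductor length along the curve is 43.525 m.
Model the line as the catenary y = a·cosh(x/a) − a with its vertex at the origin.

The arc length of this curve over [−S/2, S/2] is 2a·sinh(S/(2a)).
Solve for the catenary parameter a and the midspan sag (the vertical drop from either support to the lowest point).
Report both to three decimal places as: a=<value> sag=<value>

seed: a₀ = √(S³/(24(L−S))) = √(37.131³/(24·6.394)) = 18.264721
iter 1: u=1.016468  f(a)=+3.386e-01  f'(a)=-7.752e-01  a ← 18.264721 − (+3.386e-01/-7.752e-01) = 18.701454
iter 2: u=0.992730  f(a)=+1.252e-02  f'(a)=-7.188e-01  a ← 18.701454 − (+1.252e-02/-7.188e-01) = 18.718877
iter 3: u=0.991806  f(a)=+1.859e-05  f'(a)=-7.167e-01  a ← 18.718877 − (+1.859e-05/-7.167e-01) = 18.718903
iter 4: u=0.991805  f(a)=+4.113e-11  f'(a)=-7.167e-01  a ← 18.718903 − (+4.113e-11/-7.167e-01) = 18.718903
iter 5: u=0.991805  f(a)=+0.000e+00  f'(a)=-7.167e-01  a ← 18.718903 − (+0.000e+00/-7.167e-01) = 18.718903
converged: |Δa| < 1e-12 after 5 iterations
sag = a·(cosh(S/(2a)) − 1) = 18.718903·(cosh(0.991805) − 1) = 9.986562
T_max/T_min = cosh(S/(2a)) = 1.533501

a=18.719 sag=9.987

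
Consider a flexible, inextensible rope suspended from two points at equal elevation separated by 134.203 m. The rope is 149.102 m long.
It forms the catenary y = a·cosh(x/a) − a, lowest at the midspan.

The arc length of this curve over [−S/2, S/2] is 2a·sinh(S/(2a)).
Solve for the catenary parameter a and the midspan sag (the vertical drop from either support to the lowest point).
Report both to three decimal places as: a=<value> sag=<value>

a=83.552 sag=28.425

seed: a₀ = √(S³/(24(L−S))) = √(134.203³/(24·14.899)) = 82.216532
iter 1: u=0.816156  f(a)=+5.042e-01  f'(a)=-3.872e-01  a ← 82.216532 − (+5.042e-01/-3.872e-01) = 83.518749
iter 2: u=0.803430  f(a)=+1.223e-02  f'(a)=-3.686e-01  a ← 83.518749 − (+1.223e-02/-3.686e-01) = 83.551925
iter 3: u=0.803111  f(a)=+7.589e-06  f'(a)=-3.681e-01  a ← 83.551925 − (+7.589e-06/-3.681e-01) = 83.551945
iter 4: u=0.803111  f(a)=+2.956e-12  f'(a)=-3.681e-01  a ← 83.551945 − (+2.956e-12/-3.681e-01) = 83.551945
converged: |Δa| < 1e-12 after 4 iterations
sag = a·(cosh(S/(2a)) − 1) = 83.551945·(cosh(0.803111) − 1) = 28.424745
T_max/T_min = cosh(S/(2a)) = 1.340204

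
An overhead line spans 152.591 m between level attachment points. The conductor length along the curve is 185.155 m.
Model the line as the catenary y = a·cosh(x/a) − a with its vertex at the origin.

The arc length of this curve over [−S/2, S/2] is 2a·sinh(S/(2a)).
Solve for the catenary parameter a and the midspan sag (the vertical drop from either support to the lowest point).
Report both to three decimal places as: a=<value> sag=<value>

a=69.485 sag=46.268

seed: a₀ = √(S³/(24(L−S))) = √(152.591³/(24·32.564)) = 67.424679
iter 1: u=1.131566  f(a)=+2.150e+00  f'(a)=-1.095e+00  a ← 67.424679 − (+2.150e+00/-1.095e+00) = 69.386972
iter 2: u=1.099565  f(a)=+9.741e-02  f'(a)=-9.982e-01  a ← 69.386972 − (+9.741e-02/-9.982e-01) = 69.484560
iter 3: u=1.098021  f(a)=+2.211e-04  f'(a)=-9.936e-01  a ← 69.484560 − (+2.211e-04/-9.936e-01) = 69.484782
iter 4: u=1.098017  f(a)=+1.144e-09  f'(a)=-9.936e-01  a ← 69.484782 − (+1.144e-09/-9.936e-01) = 69.484782
iter 5: u=1.098017  f(a)=-2.842e-14  f'(a)=-9.936e-01  a ← 69.484782 − (-2.842e-14/-9.936e-01) = 69.484782
converged: |Δa| < 1e-12 after 5 iterations
sag = a·(cosh(S/(2a)) − 1) = 69.484782·(cosh(1.098017) − 1) = 46.268095
T_max/T_min = cosh(S/(2a)) = 1.665874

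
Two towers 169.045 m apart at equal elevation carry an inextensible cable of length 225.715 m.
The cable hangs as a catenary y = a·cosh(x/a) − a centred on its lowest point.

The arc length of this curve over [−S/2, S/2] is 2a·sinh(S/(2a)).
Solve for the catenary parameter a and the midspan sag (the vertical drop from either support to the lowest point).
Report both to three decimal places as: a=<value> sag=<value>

a=62.388 sag=66.566

seed: a₀ = √(S³/(24(L−S))) = √(169.045³/(24·56.670)) = 59.596570
iter 1: u=1.418244  f(a)=+5.980e+00  f'(a)=-2.313e+00  a ← 59.596570 − (+5.980e+00/-2.313e+00) = 62.182160
iter 2: u=1.359272  f(a)=+4.112e-01  f'(a)=-2.005e+00  a ← 62.182160 − (+4.112e-01/-2.005e+00) = 62.387267
iter 3: u=1.354804  f(a)=+2.261e-03  f'(a)=-1.983e+00  a ← 62.387267 − (+2.261e-03/-1.983e+00) = 62.388408
iter 4: u=1.354779  f(a)=+6.924e-08  f'(a)=-1.983e+00  a ← 62.388408 − (+6.924e-08/-1.983e+00) = 62.388408
iter 5: u=1.354779  f(a)=+0.000e+00  f'(a)=-1.983e+00  a ← 62.388408 − (+0.000e+00/-1.983e+00) = 62.388408
converged: |Δa| < 1e-12 after 5 iterations
sag = a·(cosh(S/(2a)) − 1) = 62.388408·(cosh(1.354779) − 1) = 66.565571
T_max/T_min = cosh(S/(2a)) = 2.066954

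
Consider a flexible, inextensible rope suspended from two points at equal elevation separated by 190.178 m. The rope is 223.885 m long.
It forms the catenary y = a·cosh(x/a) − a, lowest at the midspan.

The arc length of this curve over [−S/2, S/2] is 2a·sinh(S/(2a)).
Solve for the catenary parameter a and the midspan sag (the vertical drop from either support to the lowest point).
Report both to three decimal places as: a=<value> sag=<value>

seed: a₀ = √(S³/(24(L−S))) = √(190.178³/(24·33.707)) = 92.209304
iter 1: u=1.031230  f(a)=+1.838e+00  f'(a)=-8.119e-01  a ← 92.209304 − (+1.838e+00/-8.119e-01) = 94.473641
iter 2: u=1.006514  f(a)=+6.989e-02  f'(a)=-7.512e-01  a ← 94.473641 − (+6.989e-02/-7.512e-01) = 94.566684
iter 3: u=1.005523  f(a)=+1.099e-04  f'(a)=-7.488e-01  a ← 94.566684 − (+1.099e-04/-7.488e-01) = 94.566831
iter 4: u=1.005522  f(a)=+2.725e-10  f'(a)=-7.488e-01  a ← 94.566831 − (+2.725e-10/-7.488e-01) = 94.566831
iter 5: u=1.005522  f(a)=+2.842e-14  f'(a)=-7.488e-01  a ← 94.566831 − (+2.842e-14/-7.488e-01) = 94.566831
converged: |Δa| < 1e-12 after 5 iterations
sag = a·(cosh(S/(2a)) − 1) = 94.566831·(cosh(1.005522) − 1) = 51.973296
T_max/T_min = cosh(S/(2a)) = 1.549593

a=94.567 sag=51.973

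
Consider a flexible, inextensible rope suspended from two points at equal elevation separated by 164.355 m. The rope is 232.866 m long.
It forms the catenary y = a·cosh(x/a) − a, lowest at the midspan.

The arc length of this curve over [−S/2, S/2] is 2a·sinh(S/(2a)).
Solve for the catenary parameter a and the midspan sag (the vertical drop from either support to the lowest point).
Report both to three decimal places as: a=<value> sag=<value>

a=54.943 sag=73.803

seed: a₀ = √(S³/(24(L−S))) = √(164.355³/(24·68.511)) = 51.962329
iter 1: u=1.581482  f(a)=+9.096e+00  f'(a)=-3.358e+00  a ← 51.962329 − (+9.096e+00/-3.358e+00) = 54.670907
iter 2: u=1.503130  f(a)=+7.596e-01  f'(a)=-2.819e+00  a ← 54.670907 − (+7.596e-01/-2.819e+00) = 54.940391
iter 3: u=1.495757  f(a)=+6.364e-03  f'(a)=-2.772e+00  a ← 54.940391 − (+6.364e-03/-2.772e+00) = 54.942687
iter 4: u=1.495695  f(a)=+4.549e-07  f'(a)=-2.771e+00  a ← 54.942687 − (+4.549e-07/-2.771e+00) = 54.942687
iter 5: u=1.495695  f(a)=+0.000e+00  f'(a)=-2.771e+00  a ← 54.942687 − (+0.000e+00/-2.771e+00) = 54.942687
converged: |Δa| < 1e-12 after 5 iterations
sag = a·(cosh(S/(2a)) − 1) = 54.942687·(cosh(1.495695) − 1) = 73.802574
T_max/T_min = cosh(S/(2a)) = 2.343265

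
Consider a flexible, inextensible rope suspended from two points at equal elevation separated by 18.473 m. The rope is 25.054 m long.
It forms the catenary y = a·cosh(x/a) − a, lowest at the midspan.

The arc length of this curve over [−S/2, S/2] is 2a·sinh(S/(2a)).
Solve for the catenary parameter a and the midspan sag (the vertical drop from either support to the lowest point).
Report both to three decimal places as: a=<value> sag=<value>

seed: a₀ = √(S³/(24(L−S))) = √(18.473³/(24·6.581)) = 6.317636
iter 1: u=1.462018  f(a)=+7.402e-01  f'(a)=-2.564e+00  a ← 6.317636 − (+7.402e-01/-2.564e+00) = 6.606326
iter 2: u=1.398130  f(a)=+5.376e-02  f'(a)=-2.204e+00  a ← 6.606326 − (+5.376e-02/-2.204e+00) = 6.630720
iter 3: u=1.392986  f(a)=+3.327e-04  f'(a)=-2.177e+00  a ← 6.630720 − (+3.327e-04/-2.177e+00) = 6.630872
iter 4: u=1.392954  f(a)=+1.292e-08  f'(a)=-2.177e+00  a ← 6.630872 − (+1.292e-08/-2.177e+00) = 6.630872
iter 5: u=1.392954  f(a)=+7.105e-15  f'(a)=-2.177e+00  a ← 6.630872 − (+7.105e-15/-2.177e+00) = 6.630872
converged: |Δa| < 1e-12 after 5 iterations
sag = a·(cosh(S/(2a)) − 1) = 6.630872·(cosh(1.392954) − 1) = 7.542843
T_max/T_min = cosh(S/(2a)) = 2.137534

a=6.631 sag=7.543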